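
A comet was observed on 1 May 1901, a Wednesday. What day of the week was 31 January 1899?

Count forward from the earlier date (January 31, 1899) to the later (May 1, 1901):
January 31, 1899 → January 31, 1900: 365 days.
January 31, 1900 → January 31, 1901: 365 days (1900 is not a leap year (divisible by 100 but not 400)).
January 1901: 31 − 31 = 0 days remain.
Then February 1901 (28), March (31), April (30): 28 + 31 + 30 = 89 days.
May 1, 1901: 1 day.
Residual: 90 days.
Total: 820 days.
820 mod 7 = 1, so 1 day before Wednesday is Tuesday.

Tuesday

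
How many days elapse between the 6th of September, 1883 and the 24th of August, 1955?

From September 6, 1883 to September 6, 1954: 71 years, of which 17 contain a Feb 29 — 54×365 + 17×366 = 25932 days.
(1900 is not a leap year (divisible by 100 but not 400).)
September 1954: 30 − 6 = 24 days remain.
Then 10 full months totalling 304 days.
August 1–24, 1955: 24 days.
Residual: 352 days.
Total: 26284 days.

26284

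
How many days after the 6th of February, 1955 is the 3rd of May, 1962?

2643

From February 6, 1955 to February 6, 1962: 7 years, of which 2 contain a Feb 29 — 5×365 + 2×366 = 2557 days.
February 1962: 28 − 6 = 22 days remain (1962 is not a leap year, so February has 28 days).
Then March (31), April (30): 31 + 30 = 61 days.
May 1–3, 1962: 3 days.
Residual: 86 days.
Total: 2643 days.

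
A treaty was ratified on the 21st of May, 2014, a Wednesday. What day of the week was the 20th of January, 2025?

From May 21, 2014 to May 21, 2024: 10 years, of which 3 contain a Feb 29 — 7×365 + 3×366 = 3653 days.
May 2024: 31 − 21 = 10 days remain.
Then June (30), July (31), August (31), September (30), October (31), November (30), December (31): 30 + 31 + 31 + 30 + 31 + 30 + 31 = 214 days.
January 1–20, 2025: 20 days.
Residual: 244 days.
Total: 3897 days.
3897 mod 7 = 5, so 5 days after Wednesday is Monday.

Monday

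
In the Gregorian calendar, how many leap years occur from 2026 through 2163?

33

Years divisible by 4: 2028, 2032, …, 2160 — 34 in all.
Of these, 2100 is divisible by 100 but not 400, so not leap.
Leap years: 34 − 1 = 33.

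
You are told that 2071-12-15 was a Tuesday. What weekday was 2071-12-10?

Count forward from the earlier date (December 10, 2071) to the later (December 15, 2071):
Within December 2071: 15 − 10 = 5 days.
5 mod 7 = 5, so 5 days before Tuesday is Thursday.

Thursday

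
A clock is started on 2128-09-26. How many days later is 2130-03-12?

Day-of-year of September 26, 2128: 270.
Day-of-year of March 12, 2130: 71.
2128 has 366 days, so 366 − 270 = 96 days remain in 2128.
Full years: 2129: 365. Sum = 365.
Total: 96 + 365 + 71 = 532 days.

532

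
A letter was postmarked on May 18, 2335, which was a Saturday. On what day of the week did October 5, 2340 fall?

Saturday

May 18, 2335 → May 18, 2336: 366 days (2336 is a leap year).
May 18, 2336 → May 18, 2337: 365 days.
May 18, 2337 → May 18, 2338: 365 days.
May 18, 2338 → May 18, 2339: 365 days.
May 18, 2339 → May 18, 2340: 366 days (2340 is a leap year).
May 2340: 31 − 18 = 13 days remain.
Then June (30), July (31), August (31), September (30): 30 + 31 + 31 + 30 = 122 days.
October 1–5, 2340: 5 days.
Residual: 140 days.
Total: 1967 days.
1967 is a multiple of 7, so October 5, 2340 falls on the same weekday: Saturday.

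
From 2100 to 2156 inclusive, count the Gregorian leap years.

Years divisible by 4: 2100, 2104, …, 2156 — 15 in all.
Of these, 2100 is divisible by 100 but not 400, so not leap.
Leap years: 15 − 1 = 14.

14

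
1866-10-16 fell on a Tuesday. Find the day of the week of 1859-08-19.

Friday

Count forward from the earlier date (August 19, 1859) to the later (October 16, 1866):
Day-of-year of August 19, 1859: 231.
Day-of-year of October 16, 1866: 289.
1859 has 365 days, so 365 − 231 = 134 days remain in 1859.
Full years: 1860: 366; 1861: 365; 1862: 365; 1863: 365; 1864: 366; 1865: 365. Sum = 2192.
Total: 134 + 2192 + 289 = 2615 days.
2615 mod 7 = 4, so 4 days before Tuesday is Friday.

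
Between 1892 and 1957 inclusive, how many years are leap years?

Years divisible by 4: 1892, 1896, …, 1956 — 17 in all.
Of these, 1900 is divisible by 100 but not 400, so not leap.
Leap years: 17 − 1 = 16.

16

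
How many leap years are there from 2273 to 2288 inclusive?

Years divisible by 4 in [2273, 2288]: 2276, 2280, 2284, 2288.
No century exceptions apply. Count: 4.

4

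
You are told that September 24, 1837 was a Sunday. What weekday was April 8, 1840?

Day-of-year of September 24, 1837: 267.
Day-of-year of April 8, 1840: 99.
1837 has 365 days, so 365 − 267 = 98 days remain in 1837.
Full years: 1838: 365; 1839: 365. Sum = 730.
Total: 98 + 730 + 99 = 927 days.
927 mod 7 = 3, so 3 days after Sunday is Wednesday.

Wednesday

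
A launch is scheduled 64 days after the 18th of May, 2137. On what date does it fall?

the 21st of July, 2137

Count 64 days after May 18, 2137:
May 2137: 31 − 18 = 13 days remain.
Then June (30): 30 days.
July 1–21, 2137: 21 days.
Total: 13 + 30 + 21 = 64 days.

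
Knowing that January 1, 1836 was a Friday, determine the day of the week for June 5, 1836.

Sunday

January 1836: 31 − 1 = 30 days remain.
Then February 1836 (29), March (31), April (30), May (31): 29 + 31 + 30 + 31 = 121 days.
June 1–5, 1836: 5 days.
Total: 30 + 121 + 5 = 156 days.
156 mod 7 = 2, so 2 days after Friday is Sunday.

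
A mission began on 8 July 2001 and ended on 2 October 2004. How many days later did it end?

July 8, 2001 → July 8, 2002: 365 days.
July 8, 2002 → July 8, 2003: 365 days.
July 8, 2003 → July 8, 2004: 366 days (2004 is a leap year).
July 2004: 31 − 8 = 23 days remain.
Then August (31), September (30): 31 + 30 = 61 days.
October 1–2, 2004: 2 days.
Residual: 86 days.
Total: 1182 days.

1182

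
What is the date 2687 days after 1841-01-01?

1848-05-11

Count 2687 days after January 1, 1841:
From January 1, 1841 to January 1, 1848: 7 years, of which 1 contains a Feb 29 — 6×365 + 1×366 = 2556 days.
January 1848: 31 − 1 = 30 days remain.
Then February 1848 (29), March (31), April (30): 29 + 31 + 30 = 90 days.
May 1–11, 1848: 11 days.
Residual: 131 days.
Total: 2687 days.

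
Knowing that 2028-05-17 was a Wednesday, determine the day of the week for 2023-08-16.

Count forward from the earlier date (August 16, 2023) to the later (May 17, 2028):
August 16, 2023 → August 16, 2024: 366 days (2024 is a leap year).
August 16, 2024 → August 16, 2025: 365 days.
August 16, 2025 → August 16, 2026: 365 days.
August 16, 2026 → August 16, 2027: 365 days.
August 2027: 31 − 16 = 15 days remain.
Then September (30), October (31), November (30), December (31), January (31), February 2028 (29), March (31), April (30): 30 + 31 + 30 + 31 + 31 + 29 + 31 + 30 = 243 days.
May 1–17, 2028: 17 days.
Residual: 275 days.
Total: 1736 days.
1736 is a multiple of 7, so 2023-08-16 falls on the same weekday: Wednesday.

Wednesday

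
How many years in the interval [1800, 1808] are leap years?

2

Years divisible by 4 in [1800, 1808]: 1800, 1804, 1808.
Of these, 1800 is divisible by 100 but not 400, so not leap.
Leap years: 3 − 1 = 2.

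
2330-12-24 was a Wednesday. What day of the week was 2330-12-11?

Thursday

Count forward from the earlier date (December 11, 2330) to the later (December 24, 2330):
Within December 2330: 24 − 11 = 13 days.
13 mod 7 = 6, so 6 days before Wednesday is Thursday.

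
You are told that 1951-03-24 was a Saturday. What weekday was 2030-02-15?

Friday

Day-of-year of March 24, 1951: 83.
Day-of-year of February 15, 2030: 46.
1951 has 365 days, so 365 − 83 = 282 days remain in 1951.
Full years 1952–2029: 58 common + 20 leap = 58×365 + 20×366 = 28490 days.
Total: 282 + 28490 + 46 = 28818 days.
28818 mod 7 = 6, so 6 days after Saturday is Friday.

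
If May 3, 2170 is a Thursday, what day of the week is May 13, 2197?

Saturday

From May 3, 2170 to May 3, 2197: 27 years, of which 7 contain a Feb 29 — 20×365 + 7×366 = 9862 days.
Within May 2197: 13 − 3 = 10 days.
Total: 9872 days.
9872 mod 7 = 2, so 2 days after Thursday is Saturday.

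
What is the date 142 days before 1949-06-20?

1949-01-29

Count 142 days before June 20, 1949:
January 1949: 31 − 29 = 2 days remain.
Then February 1949 (28), March (31), April (30), May (31): 28 + 31 + 30 + 31 = 120 days.
June 1–20, 1949: 20 days.
Total: 2 + 120 + 20 = 142 days.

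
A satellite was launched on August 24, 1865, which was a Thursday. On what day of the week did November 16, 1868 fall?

Monday

August 24, 1865 → August 24, 1866: 365 days.
August 24, 1866 → August 24, 1867: 365 days.
August 24, 1867 → August 24, 1868: 366 days (1868 is a leap year).
August 1868: 31 − 24 = 7 days remain.
Then September (30), October (31): 30 + 31 = 61 days.
November 1–16, 1868: 16 days.
Residual: 84 days.
Total: 1180 days.
1180 mod 7 = 4, so 4 days after Thursday is Monday.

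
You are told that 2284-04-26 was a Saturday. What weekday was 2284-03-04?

Tuesday

Count forward from the earlier date (March 4, 2284) to the later (April 26, 2284):
March 2284: 31 − 4 = 27 days remain.
April 1–26, 2284: 26 days.
Total: 27 + 26 = 53 days.
53 mod 7 = 4, so 4 days before Saturday is Tuesday.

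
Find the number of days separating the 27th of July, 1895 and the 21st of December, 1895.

147

July 1895: 31 − 27 = 4 days remain.
Then August (31), September (30), October (31), November (30): 31 + 30 + 31 + 30 = 122 days.
December 1–21, 1895: 21 days.
Total: 4 + 122 + 21 = 147 days.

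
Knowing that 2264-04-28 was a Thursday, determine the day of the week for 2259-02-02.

Wednesday

Count forward from the earlier date (February 2, 2259) to the later (April 28, 2264):
February 2, 2259 → February 2, 2260: 365 days.
February 2, 2260 → February 2, 2261: 366 days (2260 is a leap year).
February 2, 2261 → February 2, 2262: 365 days.
February 2, 2262 → February 2, 2263: 365 days.
February 2, 2263 → February 2, 2264: 365 days.
February 2264: 29 − 2 = 27 days remain (2264 is a leap year, so February has 29 days).
Then March (31): 31 days.
April 1–28, 2264: 28 days.
Residual: 86 days.
Total: 1912 days.
1912 mod 7 = 1, so 1 day before Thursday is Wednesday.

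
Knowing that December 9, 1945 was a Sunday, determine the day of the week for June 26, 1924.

Thursday

Count forward from the earlier date (June 26, 1924) to the later (December 9, 1945):
Day-of-year of June 26, 1924: 178.
Day-of-year of December 9, 1945: 343.
1924 has 366 days, so 366 − 178 = 188 days remain in 1924.
Full years 1925–1944: 15 common + 5 leap = 15×365 + 5×366 = 7305 days.
Total: 188 + 7305 + 343 = 7836 days.
7836 mod 7 = 3, so 3 days before Sunday is Thursday.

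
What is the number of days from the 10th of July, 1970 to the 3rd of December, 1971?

Day-of-year of July 10, 1970: 191.
Day-of-year of December 3, 1971: 337.
1970 has 365 days, so 365 − 191 = 174 days remain in 1970.
Total: 174 + 337 = 511 days.

511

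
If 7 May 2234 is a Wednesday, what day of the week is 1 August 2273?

Friday

Day-of-year of May 7, 2234: 127.
Day-of-year of August 1, 2273: 213.
2234 has 365 days, so 365 − 127 = 238 days remain in 2234.
Full years 2235–2272: 28 common + 10 leap = 28×365 + 10×366 = 13880 days.
Total: 238 + 13880 + 213 = 14331 days.
14331 mod 7 = 2, so 2 days after Wednesday is Friday.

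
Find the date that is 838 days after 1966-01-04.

1968-04-21

Count 838 days after January 4, 1966:
January 4, 1966 → January 4, 1967: 365 days.
January 4, 1967 → January 4, 1968: 365 days.
January 1968: 31 − 4 = 27 days remain.
Then February 1968 (29), March (31): 29 + 31 = 60 days.
April 1–21, 1968: 21 days.
Residual: 108 days.
Total: 838 days.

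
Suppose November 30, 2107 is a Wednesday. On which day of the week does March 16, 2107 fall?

Count forward from the earlier date (March 16, 2107) to the later (November 30, 2107):
March 2107: 31 − 16 = 15 days remain.
Then April (30), May (31), June (30), July (31), August (31), September (30), October (31): 30 + 31 + 30 + 31 + 31 + 30 + 31 = 214 days.
November 1–30, 2107: 30 days.
Total: 15 + 214 + 30 = 259 days.
259 is a multiple of 7, so March 16, 2107 falls on the same weekday: Wednesday.

Wednesday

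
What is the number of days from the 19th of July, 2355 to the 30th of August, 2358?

Day-of-year of July 19, 2355: 200.
Day-of-year of August 30, 2358: 242.
2355 has 365 days, so 365 − 200 = 165 days remain in 2355.
Full years: 2356: 366; 2357: 365. Sum = 731.
Total: 165 + 731 + 242 = 1138 days.

1138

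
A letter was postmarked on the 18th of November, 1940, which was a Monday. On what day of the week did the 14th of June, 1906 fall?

Count forward from the earlier date (June 14, 1906) to the later (November 18, 1940):
Day-of-year of June 14, 1906: 165.
Day-of-year of November 18, 1940: 323.
1906 has 365 days, so 365 − 165 = 200 days remain in 1906.
Full years 1907–1939: 25 common + 8 leap = 25×365 + 8×366 = 12053 days.
Total: 200 + 12053 + 323 = 12576 days.
12576 mod 7 = 4, so 4 days before Monday is Thursday.

Thursday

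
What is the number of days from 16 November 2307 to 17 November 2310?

November 16, 2307 → November 16, 2308: 366 days (2308 is a leap year).
November 16, 2308 → November 16, 2309: 365 days.
November 16, 2309 → November 16, 2310: 365 days.
Within November 2310: 17 − 16 = 1 day.
Total: 1097 days.

1097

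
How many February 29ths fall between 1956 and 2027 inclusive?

Years divisible by 4: 1956, 1960, …, 2024 — 18 in all.
2000 is divisible by 400, so still leap.
No century exceptions apply. Count: 18.

18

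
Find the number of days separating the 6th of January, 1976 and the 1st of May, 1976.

116

January 1976: 31 − 6 = 25 days remain.
Then February 1976 (29), March (31), April (30): 29 + 31 + 30 = 90 days.
May 1, 1976: 1 day.
Total: 25 + 90 + 1 = 116 days.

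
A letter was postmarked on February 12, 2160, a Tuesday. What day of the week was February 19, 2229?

From February 12, 2160 to February 12, 2229: 69 years, of which 17 contain a Feb 29 — 52×365 + 17×366 = 25202 days.
(2200 is not a leap year (divisible by 100 but not 400).)
Within February 2229: 19 − 12 = 7 days.
Total: 25209 days.
25209 mod 7 = 2, so 2 days after Tuesday is Thursday.

Thursday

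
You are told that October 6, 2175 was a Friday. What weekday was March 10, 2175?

Friday

Count forward from the earlier date (March 10, 2175) to the later (October 6, 2175):
March 2175: 31 − 10 = 21 days remain.
Then April (30), May (31), June (30), July (31), August (31), September (30): 30 + 31 + 30 + 31 + 31 + 30 = 183 days.
October 1–6, 2175: 6 days.
Total: 21 + 183 + 6 = 210 days.
210 is a multiple of 7, so March 10, 2175 falls on the same weekday: Friday.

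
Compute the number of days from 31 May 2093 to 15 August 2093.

76

May 2093: 31 − 31 = 0 days remain.
Then June (30), July (31): 30 + 31 = 61 days.
August 1–15, 2093: 15 days.
Total: 0 + 61 + 15 = 76 days.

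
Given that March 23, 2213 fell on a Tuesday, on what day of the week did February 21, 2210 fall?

Count forward from the earlier date (February 21, 2210) to the later (March 23, 2213):
Day-of-year of February 21, 2210: 52.
Day-of-year of March 23, 2213: 82.
2210 has 365 days, so 365 − 52 = 313 days remain in 2210.
Full years: 2211: 365; 2212: 366. Sum = 731.
Total: 313 + 731 + 82 = 1126 days.
1126 mod 7 = 6, so 6 days before Tuesday is Wednesday.

Wednesday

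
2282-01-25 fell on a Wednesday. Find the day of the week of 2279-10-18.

Count forward from the earlier date (October 18, 2279) to the later (January 25, 2282):
Day-of-year of October 18, 2279: 291.
Day-of-year of January 25, 2282: 25.
2279 has 365 days, so 365 − 291 = 74 days remain in 2279.
Full years: 2280: 366; 2281: 365. Sum = 731.
Total: 74 + 731 + 25 = 830 days.
830 mod 7 = 4, so 4 days before Wednesday is Saturday.

Saturday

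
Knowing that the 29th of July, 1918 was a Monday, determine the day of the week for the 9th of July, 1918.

Count forward from the earlier date (July 9, 1918) to the later (July 29, 1918):
Within July 1918: 29 − 9 = 20 days.
20 mod 7 = 6, so 6 days before Monday is Tuesday.

Tuesday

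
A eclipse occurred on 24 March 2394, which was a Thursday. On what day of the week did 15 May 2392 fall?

Count forward from the earlier date (May 15, 2392) to the later (March 24, 2394):
Day-of-year of May 15, 2392: 136.
Day-of-year of March 24, 2394: 83.
2392 has 366 days, so 366 − 136 = 230 days remain in 2392.
Full years: 2393: 365. Sum = 365.
Total: 230 + 365 + 83 = 678 days.
678 mod 7 = 6, so 6 days before Thursday is Friday.

Friday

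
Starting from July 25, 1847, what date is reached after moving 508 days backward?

March 4, 1846

Count 508 days before July 25, 1847:
Day-of-year of March 4, 1846: 63.
Day-of-year of July 25, 1847: 206.
1846 has 365 days, so 365 − 63 = 302 days remain in 1846.
Total: 302 + 206 = 508 days.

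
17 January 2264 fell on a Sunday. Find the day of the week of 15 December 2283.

Saturday

From January 17, 2264 to January 17, 2283: 19 years, of which 5 contain a Feb 29 — 14×365 + 5×366 = 6940 days.
January 2283: 31 − 17 = 14 days remain.
Then 10 full months totalling 303 days.
December 1–15, 2283: 15 days.
Residual: 332 days.
Total: 7272 days.
7272 mod 7 = 6, so 6 days after Sunday is Saturday.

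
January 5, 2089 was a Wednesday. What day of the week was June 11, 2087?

Wednesday

Count forward from the earlier date (June 11, 2087) to the later (January 5, 2089):
June 2087: 30 − 11 = 19 days remain.
Then 18 full months totalling 550 days.
January 1–5, 2089: 5 days.
Total: 19 + 550 + 5 = 574 days.
574 is a multiple of 7, so June 11, 2087 falls on the same weekday: Wednesday.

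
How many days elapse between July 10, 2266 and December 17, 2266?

160

July 2266: 31 − 10 = 21 days remain.
Then August (31), September (30), October (31), November (30): 31 + 30 + 31 + 30 = 122 days.
December 1–17, 2266: 17 days.
Total: 21 + 122 + 17 = 160 days.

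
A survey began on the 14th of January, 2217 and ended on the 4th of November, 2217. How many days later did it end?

January 2217: 31 − 14 = 17 days remain.
Then 9 full months totalling 273 days.
November 1–4, 2217: 4 days.
Total: 17 + 273 + 4 = 294 days.

294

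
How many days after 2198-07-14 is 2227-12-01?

10731

Day-of-year of July 14, 2198: 195.
Day-of-year of December 1, 2227: 335.
2198 has 365 days, so 365 − 195 = 170 days remain in 2198.
Full years 2199–2226: 22 common + 6 leap = 22×365 + 6×366 = 10226 days.
Total: 170 + 10226 + 335 = 10731 days.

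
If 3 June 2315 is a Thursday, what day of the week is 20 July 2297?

Count forward from the earlier date (July 20, 2297) to the later (June 3, 2315):
From July 20, 2297 to July 20, 2314: 17 years, of which 3 contain a Feb 29 — 14×365 + 3×366 = 6208 days.
(2300 is not a leap year (divisible by 100 but not 400).)
July 2314: 31 − 20 = 11 days remain.
Then 10 full months totalling 304 days.
June 1–3, 2315: 3 days.
Residual: 318 days.
Total: 6526 days.
6526 mod 7 = 2, so 2 days before Thursday is Tuesday.

Tuesday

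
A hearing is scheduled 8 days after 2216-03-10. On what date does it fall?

2216-03-18

Count 8 days after March 10, 2216:
Within March 2216: 18 − 10 = 8 days.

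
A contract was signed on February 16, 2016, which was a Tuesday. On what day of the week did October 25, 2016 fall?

February 2016: 29 − 16 = 13 days remain (2016 is a leap year, so February has 29 days).
Then March (31), April (30), May (31), June (30), July (31), August (31), September (30): 31 + 30 + 31 + 30 + 31 + 31 + 30 = 214 days.
October 1–25, 2016: 25 days.
Total: 13 + 214 + 25 = 252 days.
252 is a multiple of 7, so October 25, 2016 falls on the same weekday: Tuesday.

Tuesday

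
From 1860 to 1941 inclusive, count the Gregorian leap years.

Years divisible by 4: 1860, 1864, …, 1940 — 21 in all.
Of these, 1900 is divisible by 100 but not 400, so not leap.
Leap years: 21 − 1 = 20.

20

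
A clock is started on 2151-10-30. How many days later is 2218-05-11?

Day-of-year of October 30, 2151: 303.
Day-of-year of May 11, 2218: 131.
2151 has 365 days, so 365 − 303 = 62 days remain in 2151.
Full years 2152–2217: 50 common + 16 leap = 50×365 + 16×366 = 24106 days.
Total: 62 + 24106 + 131 = 24299 days.

24299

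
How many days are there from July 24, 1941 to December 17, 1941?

146

July 1941: 31 − 24 = 7 days remain.
Then August (31), September (30), October (31), November (30): 31 + 30 + 31 + 30 = 122 days.
December 1–17, 1941: 17 days.
Total: 7 + 122 + 17 = 146 days.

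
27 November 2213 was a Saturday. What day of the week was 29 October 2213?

Friday

Count forward from the earlier date (October 29, 2213) to the later (November 27, 2213):
October 2213: 31 − 29 = 2 days remain.
November 1–27, 2213: 27 days.
Total: 2 + 27 = 29 days.
29 mod 7 = 1, so 1 day before Saturday is Friday.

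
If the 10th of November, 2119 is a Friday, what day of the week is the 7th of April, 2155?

Monday

From November 10, 2119 to November 10, 2154: 35 years, of which 9 contain a Feb 29 — 26×365 + 9×366 = 12784 days.
November 2154: 30 − 10 = 20 days remain.
Then December (31), January (31), February 2155 (28), March (31): 31 + 31 + 28 + 31 = 121 days.
April 1–7, 2155: 7 days.
Residual: 148 days.
Total: 12932 days.
12932 mod 7 = 3, so 3 days after Friday is Monday.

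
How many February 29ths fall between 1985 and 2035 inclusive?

Years divisible by 4 in [1985, 2035]: 1988, 1992, 1996, 2000, 2004, 2008, 2012, 2016, 2020, 2024, 2028, 2032.
2000 is divisible by 400, so still leap.
No century exceptions apply. Count: 12.

12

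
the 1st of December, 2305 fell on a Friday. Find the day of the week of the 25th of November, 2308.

Wednesday

December 1, 2305 → December 1, 2306: 365 days.
December 1, 2306 → December 1, 2307: 365 days.
December 2307: 31 − 1 = 30 days remain.
Then 10 full months totalling 305 days.
November 1–25, 2308: 25 days.
Residual: 360 days.
Total: 1090 days.
1090 mod 7 = 5, so 5 days after Friday is Wednesday.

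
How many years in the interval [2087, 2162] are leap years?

18

Years divisible by 4: 2088, 2092, …, 2160 — 19 in all.
Of these, 2100 is divisible by 100 but not 400, so not leap.
Leap years: 19 − 1 = 18.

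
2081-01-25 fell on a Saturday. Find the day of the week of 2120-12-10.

Tuesday

From January 25, 2081 to January 25, 2120: 39 years, of which 8 contain a Feb 29 — 31×365 + 8×366 = 14243 days.
(2100 is not a leap year (divisible by 100 but not 400).)
January 2120: 31 − 25 = 6 days remain.
Then 10 full months totalling 304 days.
December 1–10, 2120: 10 days.
Residual: 320 days.
Total: 14563 days.
14563 mod 7 = 3, so 3 days after Saturday is Tuesday.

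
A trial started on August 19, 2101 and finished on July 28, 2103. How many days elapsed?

August 2101: 31 − 19 = 12 days remain.
Then 22 full months totalling 668 days.
July 1–28, 2103: 28 days.
Total: 12 + 668 + 28 = 708 days.

708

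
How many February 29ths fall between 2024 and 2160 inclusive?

34

Years divisible by 4: 2024, 2028, …, 2160 — 35 in all.
Of these, 2100 is divisible by 100 but not 400, so not leap.
Leap years: 35 − 1 = 34.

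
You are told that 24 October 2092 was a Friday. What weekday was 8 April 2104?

Tuesday

From October 24, 2092 to October 24, 2103: 11 years, of which 1 contains a Feb 29 — 10×365 + 1×366 = 4016 days.
(2100 is not a leap year (divisible by 100 but not 400).)
October 2103: 31 − 24 = 7 days remain.
Then November (30), December (31), January (31), February 2104 (29), March (31): 30 + 31 + 31 + 29 + 31 = 152 days.
April 1–8, 2104: 8 days.
Residual: 167 days.
Total: 4183 days.
4183 mod 7 = 4, so 4 days after Friday is Tuesday.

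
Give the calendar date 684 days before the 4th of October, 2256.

the 20th of November, 2254

Count 684 days before October 4, 2256:
November 20, 2254 → November 20, 2255: 365 days.
November 2255: 30 − 20 = 10 days remain.
Then 10 full months totalling 305 days.
October 1–4, 2256: 4 days.
Residual: 319 days.
Total: 684 days.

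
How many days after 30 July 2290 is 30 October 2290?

92

July 2290: 31 − 30 = 1 day remains.
Then August (31), September (30): 31 + 30 = 61 days.
October 1–30, 2290: 30 days.
Total: 1 + 61 + 30 = 92 days.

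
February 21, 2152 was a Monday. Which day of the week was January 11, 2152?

Tuesday

Count forward from the earlier date (January 11, 2152) to the later (February 21, 2152):
January 2152: 31 − 11 = 20 days remain.
February 1–21, 2152: 21 days (2152 is a leap year).
Total: 20 + 21 = 41 days.
41 mod 7 = 6, so 6 days before Monday is Tuesday.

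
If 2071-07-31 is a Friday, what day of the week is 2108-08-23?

Day-of-year of July 31, 2071: 212.
Day-of-year of August 23, 2108: 236.
2071 has 365 days, so 365 − 212 = 153 days remain in 2071.
Full years 2072–2107: 28 common + 8 leap = 28×365 + 8×366 = 13148 days.
Total: 153 + 13148 + 236 = 13537 days.
13537 mod 7 = 6, so 6 days after Friday is Thursday.

Thursday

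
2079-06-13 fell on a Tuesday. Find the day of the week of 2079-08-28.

Monday

June 2079: 30 − 13 = 17 days remain.
Then July (31): 31 days.
August 1–28, 2079: 28 days.
Total: 17 + 31 + 28 = 76 days.
76 mod 7 = 6, so 6 days after Tuesday is Monday.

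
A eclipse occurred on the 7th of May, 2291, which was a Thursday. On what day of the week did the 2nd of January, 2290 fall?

Count forward from the earlier date (January 2, 2290) to the later (May 7, 2291):
Day-of-year of January 2, 2290: 2.
Day-of-year of May 7, 2291: 127.
2290 has 365 days, so 365 − 2 = 363 days remain in 2290.
Total: 363 + 127 = 490 days.
490 is a multiple of 7, so the 2nd of January, 2290 falls on the same weekday: Thursday.

Thursday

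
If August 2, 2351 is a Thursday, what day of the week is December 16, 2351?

August 2351: 31 − 2 = 29 days remain.
Then September (30), October (31), November (30): 30 + 31 + 30 = 91 days.
December 1–16, 2351: 16 days.
Total: 29 + 91 + 16 = 136 days.
136 mod 7 = 3, so 3 days after Thursday is Sunday.

Sunday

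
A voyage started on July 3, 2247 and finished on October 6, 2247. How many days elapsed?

July 2247: 31 − 3 = 28 days remain.
Then August (31), September (30): 31 + 30 = 61 days.
October 1–6, 2247: 6 days.
Total: 28 + 61 + 6 = 95 days.

95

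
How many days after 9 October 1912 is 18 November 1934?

8075

Day-of-year of October 9, 1912: 283.
Day-of-year of November 18, 1934: 322.
1912 has 366 days, so 366 − 283 = 83 days remain in 1912.
Full years 1913–1933: 16 common + 5 leap = 16×365 + 5×366 = 7670 days.
Total: 83 + 7670 + 322 = 8075 days.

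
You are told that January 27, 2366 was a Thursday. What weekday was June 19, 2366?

Sunday

January 2366: 31 − 27 = 4 days remain.
Then February 2366 (28), March (31), April (30), May (31): 28 + 31 + 30 + 31 = 120 days.
June 1–19, 2366: 19 days.
Total: 4 + 120 + 19 = 143 days.
143 mod 7 = 3, so 3 days after Thursday is Sunday.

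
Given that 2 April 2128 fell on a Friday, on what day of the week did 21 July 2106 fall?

Count forward from the earlier date (July 21, 2106) to the later (April 2, 2128):
From July 21, 2106 to July 21, 2127: 21 years, of which 5 contain a Feb 29 — 16×365 + 5×366 = 7670 days.
July 2127: 31 − 21 = 10 days remain.
Then August (31), September (30), October (31), November (30), December (31), January (31), February 2128 (29), March (31): 31 + 30 + 31 + 30 + 31 + 31 + 29 + 31 = 244 days.
April 1–2, 2128: 2 days.
Residual: 256 days.
Total: 7926 days.
7926 mod 7 = 2, so 2 days before Friday is Wednesday.

Wednesday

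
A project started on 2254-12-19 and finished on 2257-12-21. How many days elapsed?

1098

December 19, 2254 → December 19, 2255: 365 days.
December 19, 2255 → December 19, 2256: 366 days (2256 is a leap year).
December 19, 2256 → December 19, 2257: 365 days.
Within December 2257: 21 − 19 = 2 days.
Total: 1098 days.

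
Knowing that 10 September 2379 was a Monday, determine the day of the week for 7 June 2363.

Friday

Count forward from the earlier date (June 7, 2363) to the later (September 10, 2379):
Day-of-year of June 7, 2363: 158.
Day-of-year of September 10, 2379: 253.
2363 has 365 days, so 365 − 158 = 207 days remain in 2363.
Full years 2364–2378: 11 common + 4 leap = 11×365 + 4×366 = 5479 days.
Total: 207 + 5479 + 253 = 5939 days.
5939 mod 7 = 3, so 3 days before Monday is Friday.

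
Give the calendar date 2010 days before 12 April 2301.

10 October 2295

Count 2010 days before April 12, 2301:
Day-of-year of October 10, 2295: 283.
Day-of-year of April 12, 2301: 102.
2295 has 365 days, so 365 − 283 = 82 days remain in 2295.
Full years: 2296: 366; 2297: 365; 2298: 365; 2299: 365; 2300: 365. Sum = 1826.
Total: 82 + 1826 + 102 = 2010 days.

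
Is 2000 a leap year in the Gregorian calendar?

Yes

2000 is a leap year (divisible by 400).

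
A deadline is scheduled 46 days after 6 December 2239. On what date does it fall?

21 January 2240

Count 46 days after December 6, 2239:
December 2239: 31 − 6 = 25 days remain.
January 1–21, 2240: 21 days.
Residual: 46 days.
Total: 46 days.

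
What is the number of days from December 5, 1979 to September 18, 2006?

From December 5, 1979 to December 5, 2005: 26 years, of which 7 contain a Feb 29 — 19×365 + 7×366 = 9497 days.
(2000 is a leap year (divisible by 400).)
December 2005: 31 − 5 = 26 days remain.
Then January (31), February 2006 (28), March (31), April (30), May (31), June (30), July (31), August (31): 31 + 28 + 31 + 30 + 31 + 30 + 31 + 31 = 243 days.
September 1–18, 2006: 18 days.
Residual: 287 days.
Total: 9784 days.

9784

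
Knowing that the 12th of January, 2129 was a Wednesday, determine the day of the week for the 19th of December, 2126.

Thursday

Count forward from the earlier date (December 19, 2126) to the later (January 12, 2129):
Day-of-year of December 19, 2126: 353.
Day-of-year of January 12, 2129: 12.
2126 has 365 days, so 365 − 353 = 12 days remain in 2126.
Full years: 2127: 365; 2128: 366. Sum = 731.
Total: 12 + 731 + 12 = 755 days.
755 mod 7 = 6, so 6 days before Wednesday is Thursday.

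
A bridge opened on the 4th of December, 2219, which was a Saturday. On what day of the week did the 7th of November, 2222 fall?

Thursday

Day-of-year of December 4, 2219: 338.
Day-of-year of November 7, 2222: 311.
2219 has 365 days, so 365 − 338 = 27 days remain in 2219.
Full years: 2220: 366; 2221: 365. Sum = 731.
Total: 27 + 731 + 311 = 1069 days.
1069 mod 7 = 5, so 5 days after Saturday is Thursday.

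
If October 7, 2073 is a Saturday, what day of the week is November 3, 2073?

October 2073: 31 − 7 = 24 days remain.
November 1–3, 2073: 3 days.
Total: 24 + 3 = 27 days.
27 mod 7 = 6, so 6 days after Saturday is Friday.

Friday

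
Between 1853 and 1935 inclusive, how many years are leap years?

19

Years divisible by 4: 1856, 1860, …, 1932 — 20 in all.
Of these, 1900 is divisible by 100 but not 400, so not leap.
Leap years: 20 − 1 = 19.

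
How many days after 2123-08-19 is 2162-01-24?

From August 19, 2123 to August 19, 2161: 38 years, of which 10 contain a Feb 29 — 28×365 + 10×366 = 13880 days.
August 2161: 31 − 19 = 12 days remain.
Then September (30), October (31), November (30), December (31): 30 + 31 + 30 + 31 = 122 days.
January 1–24, 2162: 24 days.
Residual: 158 days.
Total: 14038 days.

14038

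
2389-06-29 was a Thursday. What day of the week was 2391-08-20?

Tuesday

Day-of-year of June 29, 2389: 180.
Day-of-year of August 20, 2391: 232.
2389 has 365 days, so 365 − 180 = 185 days remain in 2389.
Full years: 2390: 365. Sum = 365.
Total: 185 + 365 + 232 = 782 days.
782 mod 7 = 5, so 5 days after Thursday is Tuesday.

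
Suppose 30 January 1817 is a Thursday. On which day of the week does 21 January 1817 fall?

Tuesday

Count forward from the earlier date (January 21, 1817) to the later (January 30, 1817):
Within January 1817: 30 − 21 = 9 days.
9 mod 7 = 2, so 2 days before Thursday is Tuesday.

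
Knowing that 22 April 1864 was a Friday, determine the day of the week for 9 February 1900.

From April 22, 1864 to April 22, 1899: 35 years, of which 8 contain a Feb 29 — 27×365 + 8×366 = 12783 days.
April 1899: 30 − 22 = 8 days remain.
Then 9 full months totalling 276 days.
February 1–9, 1900: 9 days (1900 is not a leap year (divisible by 100 but not 400)).
Residual: 293 days.
Total: 13076 days.
13076 is a multiple of 7, so 9 February 1900 falls on the same weekday: Friday.

Friday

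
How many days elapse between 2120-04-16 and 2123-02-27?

Day-of-year of April 16, 2120: 107.
Day-of-year of February 27, 2123: 58.
2120 has 366 days, so 366 − 107 = 259 days remain in 2120.
Full years: 2121: 365; 2122: 365. Sum = 730.
Total: 259 + 730 + 58 = 1047 days.

1047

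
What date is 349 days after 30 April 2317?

14 April 2318

Count 349 days after April 30, 2317:
Day-of-year of April 30, 2317: 120.
Day-of-year of April 14, 2318: 104.
2317 has 365 days, so 365 − 120 = 245 days remain in 2317.
Total: 245 + 104 = 349 days.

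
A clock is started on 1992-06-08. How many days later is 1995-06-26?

Day-of-year of June 8, 1992: 160.
Day-of-year of June 26, 1995: 177.
1992 has 366 days, so 366 − 160 = 206 days remain in 1992.
Full years: 1993: 365; 1994: 365. Sum = 730.
Total: 206 + 730 + 177 = 1113 days.

1113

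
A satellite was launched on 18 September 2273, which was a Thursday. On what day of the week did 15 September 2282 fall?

From September 18, 2273 to September 18, 2281: 8 years, of which 2 contain a Feb 29 — 6×365 + 2×366 = 2922 days.
September 2281: 30 − 18 = 12 days remain.
Then 11 full months totalling 335 days.
September 1–15, 2282: 15 days.
Residual: 362 days.
Total: 3284 days.
3284 mod 7 = 1, so 1 day after Thursday is Friday.

Friday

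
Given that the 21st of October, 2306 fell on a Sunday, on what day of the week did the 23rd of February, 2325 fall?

From October 21, 2306 to October 21, 2324: 18 years, of which 5 contain a Feb 29 — 13×365 + 5×366 = 6575 days.
October 2324: 31 − 21 = 10 days remain.
Then November (30), December (31), January (31): 30 + 31 + 31 = 92 days.
February 1–23, 2325: 23 days (2325 is not a leap year).
Residual: 125 days.
Total: 6700 days.
6700 mod 7 = 1, so 1 day after Sunday is Monday.

Monday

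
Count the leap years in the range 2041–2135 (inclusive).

22

Years divisible by 4: 2044, 2048, …, 2132 — 23 in all.
Of these, 2100 is divisible by 100 but not 400, so not leap.
Leap years: 23 − 1 = 22.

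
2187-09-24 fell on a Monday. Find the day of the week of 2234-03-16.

Sunday

From September 24, 2187 to September 24, 2233: 46 years, of which 11 contain a Feb 29 — 35×365 + 11×366 = 16801 days.
(2200 is not a leap year (divisible by 100 but not 400).)
September 2233: 30 − 24 = 6 days remain.
Then October (31), November (30), December (31), January (31), February 2234 (28): 31 + 30 + 31 + 31 + 28 = 151 days.
March 1–16, 2234: 16 days.
Residual: 173 days.
Total: 16974 days.
16974 mod 7 = 6, so 6 days after Monday is Sunday.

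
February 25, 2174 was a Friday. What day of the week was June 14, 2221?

Day-of-year of February 25, 2174: 56.
Day-of-year of June 14, 2221: 165.
2174 has 365 days, so 365 − 56 = 309 days remain in 2174.
Full years 2175–2220: 35 common + 11 leap = 35×365 + 11×366 = 16801 days.
Total: 309 + 16801 + 165 = 17275 days.
17275 mod 7 = 6, so 6 days after Friday is Thursday.

Thursday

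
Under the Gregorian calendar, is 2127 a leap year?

No

2127 is not a leap year.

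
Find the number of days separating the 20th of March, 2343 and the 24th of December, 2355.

4662

Day-of-year of March 20, 2343: 79.
Day-of-year of December 24, 2355: 358.
2343 has 365 days, so 365 − 79 = 286 days remain in 2343.
Full years 2344–2354: 8 common + 3 leap = 8×365 + 3×366 = 4018 days.
Total: 286 + 4018 + 358 = 4662 days.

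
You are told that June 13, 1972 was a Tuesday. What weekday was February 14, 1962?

Wednesday

Count forward from the earlier date (February 14, 1962) to the later (June 13, 1972):
From February 14, 1962 to February 14, 1972: 10 years, of which 2 contain a Feb 29 — 8×365 + 2×366 = 3652 days.
February 1972: 29 − 14 = 15 days remain (1972 is a leap year, so February has 29 days).
Then March (31), April (30), May (31): 31 + 30 + 31 = 92 days.
June 1–13, 1972: 13 days.
Residual: 120 days.
Total: 3772 days.
3772 mod 7 = 6, so 6 days before Tuesday is Wednesday.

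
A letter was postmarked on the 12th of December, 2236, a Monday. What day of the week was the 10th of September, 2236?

Saturday

Count forward from the earlier date (September 10, 2236) to the later (December 12, 2236):
September 2236: 30 − 10 = 20 days remain.
Then October (31), November (30): 31 + 30 = 61 days.
December 1–12, 2236: 12 days.
Total: 20 + 61 + 12 = 93 days.
93 mod 7 = 2, so 2 days before Monday is Saturday.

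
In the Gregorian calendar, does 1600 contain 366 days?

Yes

1600 is a leap year (divisible by 400).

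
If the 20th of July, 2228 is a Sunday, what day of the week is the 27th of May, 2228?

Tuesday

Count forward from the earlier date (May 27, 2228) to the later (July 20, 2228):
May 2228: 31 − 27 = 4 days remain.
Then June (30): 30 days.
July 1–20, 2228: 20 days.
Total: 4 + 30 + 20 = 54 days.
54 mod 7 = 5, so 5 days before Sunday is Tuesday.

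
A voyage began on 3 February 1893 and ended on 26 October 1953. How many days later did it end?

Day-of-year of February 3, 1893: 34.
Day-of-year of October 26, 1953: 299.
1893 has 365 days, so 365 − 34 = 331 days remain in 1893.
Full years 1894–1952: 45 common + 14 leap = 45×365 + 14×366 = 21549 days.
Total: 331 + 21549 + 299 = 22179 days.

22179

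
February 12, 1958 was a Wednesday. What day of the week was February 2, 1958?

Sunday

Count forward from the earlier date (February 2, 1958) to the later (February 12, 1958):
Within February 1958: 12 − 2 = 10 days.
10 mod 7 = 3, so 3 days before Wednesday is Sunday.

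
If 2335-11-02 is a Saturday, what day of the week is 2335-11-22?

Friday

Within November 2335: 22 − 2 = 20 days.
20 mod 7 = 6, so 6 days after Saturday is Friday.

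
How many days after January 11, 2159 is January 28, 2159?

17

Within January 2159: 28 − 11 = 17 days.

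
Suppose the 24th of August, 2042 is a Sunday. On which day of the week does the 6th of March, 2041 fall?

Count forward from the earlier date (March 6, 2041) to the later (August 24, 2042):
Day-of-year of March 6, 2041: 65.
Day-of-year of August 24, 2042: 236.
2041 has 365 days, so 365 − 65 = 300 days remain in 2041.
Total: 300 + 236 = 536 days.
536 mod 7 = 4, so 4 days before Sunday is Wednesday.

Wednesday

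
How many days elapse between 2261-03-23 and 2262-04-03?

March 2261: 31 − 23 = 8 days remain.
Then 12 full months totalling 365 days.
April 1–3, 2262: 3 days.
Total: 8 + 365 + 3 = 376 days.

376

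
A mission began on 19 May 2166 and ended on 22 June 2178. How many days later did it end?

From May 19, 2166 to May 19, 2178: 12 years, of which 3 contain a Feb 29 — 9×365 + 3×366 = 4383 days.
May 2178: 31 − 19 = 12 days remain.
June 1–22, 2178: 22 days.
Residual: 34 days.
Total: 4417 days.

4417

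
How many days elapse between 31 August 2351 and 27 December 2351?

118

August 2351: 31 − 31 = 0 days remain.
Then September (30), October (31), November (30): 30 + 31 + 30 = 91 days.
December 1–27, 2351: 27 days.
Total: 0 + 91 + 27 = 118 days.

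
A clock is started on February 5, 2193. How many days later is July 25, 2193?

February 2193: 28 − 5 = 23 days remain (2193 is not a leap year, so February has 28 days).
Then March (31), April (30), May (31), June (30): 31 + 30 + 31 + 30 = 122 days.
July 1–25, 2193: 25 days.
Total: 23 + 122 + 25 = 170 days.

170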